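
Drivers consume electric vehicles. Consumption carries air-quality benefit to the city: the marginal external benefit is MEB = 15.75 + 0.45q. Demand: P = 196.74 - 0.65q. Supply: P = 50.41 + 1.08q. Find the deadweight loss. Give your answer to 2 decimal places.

Market equilibrium (private): 50.41 + 1.08q = 196.74 - 0.65q → q_m = 84.5838.
Social marginal benefit = demand + MEB = 212.49 - 0.20q.
Set SMB = MC: 212.49 - 0.20q = 50.41 + 1.08q → q* = 126.6250.
Between q* and q_m the wedge SMB − MC runs linearly from 0 to MEB(q_m), so the loss is a triangle.
DWL = ½ × 42.0412 × 53.8127 = 1131.1752.

DWL = 1131.18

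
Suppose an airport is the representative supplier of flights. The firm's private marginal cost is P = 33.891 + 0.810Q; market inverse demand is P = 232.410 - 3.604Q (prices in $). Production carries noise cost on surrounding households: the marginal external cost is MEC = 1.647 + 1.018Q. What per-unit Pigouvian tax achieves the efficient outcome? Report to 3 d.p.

tax = $38.542 per unit

Social marginal cost = private MC + MEC = 35.538 + 1.828Q.
Set SMC = demand: 35.538 + 1.828Q = 232.410 - 3.604Q → Q* = 36.2430.
The Pigouvian tax equals MEC at Q*: 1.647 + 1.018×36.2430 = 38.5424.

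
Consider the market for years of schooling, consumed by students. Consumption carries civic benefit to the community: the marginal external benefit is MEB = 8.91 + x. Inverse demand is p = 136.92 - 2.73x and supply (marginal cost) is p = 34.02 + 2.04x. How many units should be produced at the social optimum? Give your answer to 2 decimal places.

Social marginal benefit = demand + MEB = 145.83 - 1.73x.
Set SMB = MC: 145.83 - 1.73x = 34.02 + 2.04x → x* = 29.6578.

x* = 29.66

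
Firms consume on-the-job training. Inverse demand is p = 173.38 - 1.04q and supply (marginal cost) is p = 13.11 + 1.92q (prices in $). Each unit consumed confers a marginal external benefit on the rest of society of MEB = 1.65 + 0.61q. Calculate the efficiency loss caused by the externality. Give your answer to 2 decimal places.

DWL = $255.87

Market equilibrium (private): 13.11 + 1.92q = 173.38 - 1.04q → q_m = 54.1453.
Social marginal benefit = demand + MEB = 175.03 - 0.43q.
Set SMB = MC: 175.03 - 0.43q = 13.11 + 1.92q → q* = 68.9021.
Height of the DWL triangle at q_m is SMB(q_m) − MC(q_m) = MEB(q_m) = 34.6786.
DWL = ½ × 14.7568 × 34.6786 = 255.8726.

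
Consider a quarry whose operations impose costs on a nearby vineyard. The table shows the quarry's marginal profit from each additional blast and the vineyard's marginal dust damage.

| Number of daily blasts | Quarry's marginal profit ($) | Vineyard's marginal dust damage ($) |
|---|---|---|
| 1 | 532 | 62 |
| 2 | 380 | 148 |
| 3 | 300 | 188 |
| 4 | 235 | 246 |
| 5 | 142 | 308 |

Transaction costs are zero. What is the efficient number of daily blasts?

3

Bargaining reaches the level where marginal profit last exceeds marginal dust damage.
That holds through level 3 (300 ≥ 188) but not at 4 (235 < 246).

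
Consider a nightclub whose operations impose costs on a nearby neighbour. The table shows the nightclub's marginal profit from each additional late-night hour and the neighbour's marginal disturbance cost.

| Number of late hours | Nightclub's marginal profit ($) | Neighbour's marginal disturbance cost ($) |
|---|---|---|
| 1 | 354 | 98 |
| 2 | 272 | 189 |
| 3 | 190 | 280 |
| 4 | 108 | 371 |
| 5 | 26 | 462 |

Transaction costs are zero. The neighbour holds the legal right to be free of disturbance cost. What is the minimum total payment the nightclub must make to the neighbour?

Efficient level: marginal profit ≥ marginal disturbance cost through level 2, so k* = 2.
With the neighbour holding the right, the nightclub must at least compensate total damage at k*: 98 + 189 = 287.

$287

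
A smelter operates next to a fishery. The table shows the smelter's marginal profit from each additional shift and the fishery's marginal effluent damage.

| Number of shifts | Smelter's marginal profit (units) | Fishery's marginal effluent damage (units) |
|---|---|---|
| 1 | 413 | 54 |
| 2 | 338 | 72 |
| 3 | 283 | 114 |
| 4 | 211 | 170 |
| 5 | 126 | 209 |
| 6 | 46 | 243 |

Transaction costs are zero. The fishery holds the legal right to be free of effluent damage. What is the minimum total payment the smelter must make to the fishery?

410

Efficient level: marginal profit ≥ marginal effluent damage through level 4, so k* = 4.
With the fishery holding the right, the smelter must at least compensate total damage at k*: 54 + 72 + 114 + 170 = 410.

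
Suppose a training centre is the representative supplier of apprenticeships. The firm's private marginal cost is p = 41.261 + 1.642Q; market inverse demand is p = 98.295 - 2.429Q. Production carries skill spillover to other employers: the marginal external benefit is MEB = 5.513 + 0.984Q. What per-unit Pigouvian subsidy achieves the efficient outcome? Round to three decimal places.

Social marginal cost = private MC − MEB = 35.748 + 0.658Q.
Set SMC = demand: 35.748 + 0.658Q = 98.295 - 2.429Q → Q* = 20.2614.
The Pigouvian subsidy equals MEB at Q*: 5.513 + 0.984×20.2614 = 25.4502.

subsidy = 25.450 per unit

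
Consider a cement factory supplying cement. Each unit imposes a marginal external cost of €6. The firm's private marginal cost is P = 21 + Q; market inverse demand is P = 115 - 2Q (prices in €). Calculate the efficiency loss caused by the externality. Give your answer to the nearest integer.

Market equilibrium (private): 21 + Q = 115 - 2Q → Q_m = 31.3333.
Social marginal cost = private MC + MEC = 27 + Q.
Set SMC = demand: 27 + Q = 115 - 2Q → Q* = 29.3333.
Height of the DWL triangle at Q_m is SMC(Q_m) − demand(Q_m) = MEC(Q_m) = 6.0000.
DWL = ½ × 2.0000 × 6.0000 = 6.0000.

DWL = €6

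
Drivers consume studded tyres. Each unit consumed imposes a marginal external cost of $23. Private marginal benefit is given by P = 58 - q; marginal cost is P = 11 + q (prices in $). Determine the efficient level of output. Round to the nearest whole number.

q* = 12

Social marginal benefit = demand − MEC = 35 - q.
Set SMB = MC: 35 - q = 11 + q → q* = 12.0000.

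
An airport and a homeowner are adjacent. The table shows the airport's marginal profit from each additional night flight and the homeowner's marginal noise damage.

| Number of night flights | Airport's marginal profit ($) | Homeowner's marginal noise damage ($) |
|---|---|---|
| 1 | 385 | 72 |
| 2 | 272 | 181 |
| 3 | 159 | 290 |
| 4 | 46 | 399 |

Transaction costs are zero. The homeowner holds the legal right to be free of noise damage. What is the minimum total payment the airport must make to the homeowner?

$253

Efficient level: marginal profit ≥ marginal noise damage through level 2, so k* = 2.
With the homeowner holding the right, the airport must at least compensate total damage at k*: 72 + 181 = 253.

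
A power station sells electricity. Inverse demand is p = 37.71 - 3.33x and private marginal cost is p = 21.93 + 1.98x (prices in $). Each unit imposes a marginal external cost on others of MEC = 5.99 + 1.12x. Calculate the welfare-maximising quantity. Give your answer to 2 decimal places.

Social marginal cost = private MC + MEC = 27.92 + 3.10x.
Set SMC = demand: 27.92 + 3.10x = 37.71 - 3.33x → x* = 1.5226.

x* = 1.52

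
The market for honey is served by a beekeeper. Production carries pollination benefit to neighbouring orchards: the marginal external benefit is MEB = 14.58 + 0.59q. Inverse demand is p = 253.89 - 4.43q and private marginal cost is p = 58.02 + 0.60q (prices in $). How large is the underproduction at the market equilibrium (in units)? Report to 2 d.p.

Market equilibrium (private): 58.02 + 0.60q = 253.89 - 4.43q → q_m = 38.9404.
Social marginal cost = private MC − MEB = 43.44 + 0.01q.
Set SMC = demand: 43.44 + 0.01q = 253.89 - 4.43q → q* = 47.3986.
Gap = |38.9404 − 47.3986| = 8.4582.

8.46 units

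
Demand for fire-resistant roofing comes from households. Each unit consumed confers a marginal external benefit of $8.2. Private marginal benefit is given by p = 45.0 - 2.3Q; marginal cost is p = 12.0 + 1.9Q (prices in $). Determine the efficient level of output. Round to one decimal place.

Social marginal benefit = demand + MEB = 53.2 - 2.3Q.
Set SMB = MC: 53.2 - 2.3Q = 12.0 + 1.9Q → Q* = 9.8095.

Q* = 9.8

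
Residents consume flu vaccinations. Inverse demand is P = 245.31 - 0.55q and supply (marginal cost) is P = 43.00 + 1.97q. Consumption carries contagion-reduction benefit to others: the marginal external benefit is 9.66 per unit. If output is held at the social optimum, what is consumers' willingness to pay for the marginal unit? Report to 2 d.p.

Social marginal benefit = demand + MEB = 254.97 - 0.55q.
Set SMB = MC: 254.97 - 0.55q = 43.00 + 1.97q → q* = 84.1151.
Consumer price on the demand curve at q*: 245.31 − 0.55×84.1151 = 199.0467.

P = 199.05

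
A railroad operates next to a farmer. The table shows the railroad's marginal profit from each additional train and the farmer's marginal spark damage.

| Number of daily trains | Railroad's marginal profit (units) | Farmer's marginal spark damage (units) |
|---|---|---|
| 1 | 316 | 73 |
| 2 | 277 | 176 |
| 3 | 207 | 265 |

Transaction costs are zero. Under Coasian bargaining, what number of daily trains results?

Bargaining reaches the level where marginal profit last exceeds marginal spark damage.
That holds through level 2 (277 ≥ 176) but not at 3 (207 < 265).

2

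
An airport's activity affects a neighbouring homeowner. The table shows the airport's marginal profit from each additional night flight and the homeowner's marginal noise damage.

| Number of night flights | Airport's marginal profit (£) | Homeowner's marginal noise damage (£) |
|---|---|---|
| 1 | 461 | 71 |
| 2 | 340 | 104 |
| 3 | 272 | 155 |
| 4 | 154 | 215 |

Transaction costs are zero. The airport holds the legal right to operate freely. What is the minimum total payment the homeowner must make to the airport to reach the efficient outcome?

£154

Left alone the airport would choose level 4 (marginal profit stays positive).
Efficient level: k* = 3 (marginal profit ≥ marginal noise damage through 3).
The homeowner must at least cover the airport's forgone profit from cutting 4→3: 154 = 154.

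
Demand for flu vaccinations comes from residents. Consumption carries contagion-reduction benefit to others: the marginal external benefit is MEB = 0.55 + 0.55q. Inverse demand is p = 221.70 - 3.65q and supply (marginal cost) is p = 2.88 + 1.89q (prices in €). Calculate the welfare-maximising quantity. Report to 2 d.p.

Social marginal benefit = demand + MEB = 222.25 - 3.10q.
Set SMB = MC: 222.25 - 3.10q = 2.88 + 1.89q → q* = 43.9619.

q* = 43.96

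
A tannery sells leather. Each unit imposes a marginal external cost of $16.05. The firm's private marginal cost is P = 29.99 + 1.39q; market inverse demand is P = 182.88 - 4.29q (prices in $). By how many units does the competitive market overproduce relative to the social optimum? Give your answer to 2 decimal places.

2.83 units

Market equilibrium (private): 29.99 + 1.39q = 182.88 - 4.29q → q_m = 26.9173.
Social marginal cost = private MC + MEC = 46.04 + 1.39q.
Set SMC = demand: 46.04 + 1.39q = 182.88 - 4.29q → q* = 24.0915.
Gap = |26.9173 − 24.0915| = 2.8258.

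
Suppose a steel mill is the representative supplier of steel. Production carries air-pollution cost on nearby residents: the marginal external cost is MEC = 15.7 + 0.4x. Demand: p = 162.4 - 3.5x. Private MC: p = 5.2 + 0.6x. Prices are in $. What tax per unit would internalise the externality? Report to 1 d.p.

Social marginal cost = private MC + MEC = 20.9 + x.
Set SMC = demand: 20.9 + x = 162.4 - 3.5x → x* = 31.4444.
The Pigouvian tax equals MEC at x*: 15.7 + 0.4×31.4444 = 28.2778.

tax = $28.3 per unit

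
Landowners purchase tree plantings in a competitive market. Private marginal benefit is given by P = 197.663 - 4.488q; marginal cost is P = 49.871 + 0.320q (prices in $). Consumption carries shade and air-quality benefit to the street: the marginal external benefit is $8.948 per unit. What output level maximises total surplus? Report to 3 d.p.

Social marginal benefit = demand + MEB = 206.611 - 4.488q.
Set SMB = MC: 206.611 - 4.488q = 49.871 + 0.320q → q* = 32.5998.

q* = 32.600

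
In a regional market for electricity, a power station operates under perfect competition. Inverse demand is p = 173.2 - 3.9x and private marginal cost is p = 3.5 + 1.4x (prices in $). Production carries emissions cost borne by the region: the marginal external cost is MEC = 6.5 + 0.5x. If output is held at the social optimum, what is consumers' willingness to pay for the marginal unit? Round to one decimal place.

Social marginal cost = private MC + MEC = 10.0 + 1.9x.
Set SMC = demand: 10.0 + 1.9x = 173.2 - 3.9x → x* = 28.1379.
Consumer price on the demand curve at x*: 173.2 − 3.9×28.1379 = 63.4622.

P = $63.5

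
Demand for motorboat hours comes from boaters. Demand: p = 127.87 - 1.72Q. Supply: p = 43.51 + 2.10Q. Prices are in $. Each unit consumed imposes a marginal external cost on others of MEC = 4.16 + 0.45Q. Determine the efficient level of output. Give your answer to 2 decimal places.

Social marginal benefit = demand − MEC = 123.71 - 2.17Q.
Set SMB = MC: 123.71 - 2.17Q = 43.51 + 2.10Q → Q* = 18.7822.

Q* = 18.78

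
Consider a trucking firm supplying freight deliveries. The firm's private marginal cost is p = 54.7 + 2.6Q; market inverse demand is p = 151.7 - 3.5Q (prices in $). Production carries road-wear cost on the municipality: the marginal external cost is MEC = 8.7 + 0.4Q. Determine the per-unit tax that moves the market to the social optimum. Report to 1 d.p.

tax = $14.1 per unit

Social marginal cost = private MC + MEC = 63.4 + 3.0Q.
Set SMC = demand: 63.4 + 3.0Q = 151.7 - 3.5Q → Q* = 13.5846.
The Pigouvian tax equals MEC at Q*: 8.7 + 0.4×13.5846 = 14.1338.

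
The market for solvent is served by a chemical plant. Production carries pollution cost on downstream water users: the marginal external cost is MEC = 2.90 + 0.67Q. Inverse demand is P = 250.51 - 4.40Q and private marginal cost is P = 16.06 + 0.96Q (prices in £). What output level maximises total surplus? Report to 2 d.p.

Q* = 38.40

Social marginal cost = private MC + MEC = 18.96 + 1.63Q.
Set SMC = demand: 18.96 + 1.63Q = 250.51 - 4.40Q → Q* = 38.3997.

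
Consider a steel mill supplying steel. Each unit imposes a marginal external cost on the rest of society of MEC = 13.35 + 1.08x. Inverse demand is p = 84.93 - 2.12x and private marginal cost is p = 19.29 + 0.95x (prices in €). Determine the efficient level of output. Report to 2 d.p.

x* = 12.60

Social marginal cost = private MC + MEC = 32.64 + 2.03x.
Set SMC = demand: 32.64 + 2.03x = 84.93 - 2.12x → x* = 12.6000.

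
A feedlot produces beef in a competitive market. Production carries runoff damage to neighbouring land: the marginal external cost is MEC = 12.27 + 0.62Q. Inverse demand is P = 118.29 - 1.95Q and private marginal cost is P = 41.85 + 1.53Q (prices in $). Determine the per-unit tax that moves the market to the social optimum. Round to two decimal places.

tax = $21.97 per unit

Social marginal cost = private MC + MEC = 54.12 + 2.15Q.
Set SMC = demand: 54.12 + 2.15Q = 118.29 - 1.95Q → Q* = 15.6512.
The Pigouvian tax equals MEC at Q*: 12.27 + 0.62×15.6512 = 21.9737.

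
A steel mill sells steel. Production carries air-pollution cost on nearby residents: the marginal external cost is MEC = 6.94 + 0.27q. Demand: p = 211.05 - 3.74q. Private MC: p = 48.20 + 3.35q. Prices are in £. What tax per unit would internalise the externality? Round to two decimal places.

Social marginal cost = private MC + MEC = 55.14 + 3.62q.
Set SMC = demand: 55.14 + 3.62q = 211.05 - 3.74q → q* = 21.1834.
The Pigouvian tax equals MEC at q*: 6.94 + 0.27×21.1834 = 12.6595.

tax = £12.66 per unit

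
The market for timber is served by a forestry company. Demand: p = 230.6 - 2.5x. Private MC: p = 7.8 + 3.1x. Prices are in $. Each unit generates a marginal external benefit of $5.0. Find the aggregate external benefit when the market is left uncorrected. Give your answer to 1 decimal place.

Market equilibrium (private): 7.8 + 3.1x = 230.6 - 2.5x → x_m = 39.7857.
Total external benefit = MEB × x_m = 5.0 × 39.7857 = 198.9285.

$198.9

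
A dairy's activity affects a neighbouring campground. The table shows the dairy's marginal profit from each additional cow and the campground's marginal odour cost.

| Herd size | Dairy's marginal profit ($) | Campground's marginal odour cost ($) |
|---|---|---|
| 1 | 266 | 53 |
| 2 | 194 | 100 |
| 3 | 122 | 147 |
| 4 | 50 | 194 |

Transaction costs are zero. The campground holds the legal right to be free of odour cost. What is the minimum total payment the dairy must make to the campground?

$153

Efficient level: marginal profit ≥ marginal odour cost through level 2, so k* = 2.
With the campground holding the right, the dairy must at least compensate total damage at k*: 53 + 100 = 153.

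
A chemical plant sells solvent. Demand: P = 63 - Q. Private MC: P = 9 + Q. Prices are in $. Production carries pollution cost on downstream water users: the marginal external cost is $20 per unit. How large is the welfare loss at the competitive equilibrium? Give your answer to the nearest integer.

DWL = $100

Market equilibrium (private): 9 + Q = 63 - Q → Q_m = 27.0000.
Social marginal cost = private MC + MEC = 29 + Q.
Set SMC = demand: 29 + Q = 63 - Q → Q* = 17.0000.
Between Q* and Q_m the wedge SMC − demand runs linearly from 0 to MEC(Q_m), so the loss is a triangle.
DWL = ½ × 10.0000 × 20.0000 = 100.0000.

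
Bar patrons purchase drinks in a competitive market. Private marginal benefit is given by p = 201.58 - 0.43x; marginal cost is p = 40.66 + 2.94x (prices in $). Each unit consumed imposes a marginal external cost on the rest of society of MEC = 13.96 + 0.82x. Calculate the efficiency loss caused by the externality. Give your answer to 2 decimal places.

Market equilibrium (private): 40.66 + 2.94x = 201.58 - 0.43x → x_m = 47.7507.
Social marginal benefit = demand − MEC = 187.62 - 1.25x.
Set SMB = MC: 187.62 - 1.25x = 40.66 + 2.94x → x* = 35.0740.
The welfare-loss triangle has base |x_m − x*| and height MEC(x_m) (the vertical gap between SMB and MC is zero at x* and MEC at x_m).
DWL = ½ × 12.6767 × 53.1156 = 336.6653.

DWL = $336.67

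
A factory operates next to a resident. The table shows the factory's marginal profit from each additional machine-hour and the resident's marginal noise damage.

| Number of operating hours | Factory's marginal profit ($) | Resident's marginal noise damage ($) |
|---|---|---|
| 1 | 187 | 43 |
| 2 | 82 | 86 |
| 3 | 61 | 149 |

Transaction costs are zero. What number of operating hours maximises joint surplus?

1

Bargaining reaches the level where marginal profit last exceeds marginal noise damage.
That holds through level 1 (187 ≥ 43) but not at 2 (82 < 86).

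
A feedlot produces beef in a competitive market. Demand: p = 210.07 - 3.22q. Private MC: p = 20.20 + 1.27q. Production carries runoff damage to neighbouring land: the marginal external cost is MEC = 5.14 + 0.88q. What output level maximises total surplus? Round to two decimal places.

q* = 34.40

Social marginal cost = private MC + MEC = 25.34 + 2.15q.
Set SMC = demand: 25.34 + 2.15q = 210.07 - 3.22q → q* = 34.4004.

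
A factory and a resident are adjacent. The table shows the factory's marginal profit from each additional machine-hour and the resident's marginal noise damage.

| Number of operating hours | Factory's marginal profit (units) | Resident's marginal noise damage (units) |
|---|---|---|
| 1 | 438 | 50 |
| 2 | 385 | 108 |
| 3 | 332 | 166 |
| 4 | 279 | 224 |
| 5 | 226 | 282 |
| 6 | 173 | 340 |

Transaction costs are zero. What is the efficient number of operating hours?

4

Bargaining reaches the level where marginal profit last exceeds marginal noise damage.
That holds through level 4 (279 ≥ 224) but not at 5 (226 < 282).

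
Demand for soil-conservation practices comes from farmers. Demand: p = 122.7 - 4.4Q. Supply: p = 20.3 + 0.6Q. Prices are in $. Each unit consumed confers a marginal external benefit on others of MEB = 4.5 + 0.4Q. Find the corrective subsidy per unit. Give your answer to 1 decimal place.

subsidy = $13.8 per unit

Social marginal benefit = demand + MEB = 127.2 - 4.0Q.
Set SMB = MC: 127.2 - 4.0Q = 20.3 + 0.6Q → Q* = 23.2391.
The Pigouvian subsidy equals MEB at Q*: 4.5 + 0.4×23.2391 = 13.7956.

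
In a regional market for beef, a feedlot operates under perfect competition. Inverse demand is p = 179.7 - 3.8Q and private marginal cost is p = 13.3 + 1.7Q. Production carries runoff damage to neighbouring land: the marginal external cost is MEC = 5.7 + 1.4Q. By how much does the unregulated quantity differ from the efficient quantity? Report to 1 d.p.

7.0 units

Market equilibrium (private): 13.3 + 1.7Q = 179.7 - 3.8Q → Q_m = 30.2545.
Social marginal cost = private MC + MEC = 19.0 + 3.1Q.
Set SMC = demand: 19.0 + 3.1Q = 179.7 - 3.8Q → Q* = 23.2899.
Gap = |30.2545 − 23.2899| = 6.9646.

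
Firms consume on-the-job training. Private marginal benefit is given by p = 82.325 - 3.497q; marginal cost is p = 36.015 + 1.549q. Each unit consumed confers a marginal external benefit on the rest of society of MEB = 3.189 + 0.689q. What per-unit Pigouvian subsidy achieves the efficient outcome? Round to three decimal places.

subsidy = 11.017 per unit

Social marginal benefit = demand + MEB = 85.514 - 2.808q.
Set SMB = MC: 85.514 - 2.808q = 36.015 + 1.549q → q* = 11.3608.
The Pigouvian subsidy equals MEB at q*: 3.189 + 0.689×11.3608 = 11.0166.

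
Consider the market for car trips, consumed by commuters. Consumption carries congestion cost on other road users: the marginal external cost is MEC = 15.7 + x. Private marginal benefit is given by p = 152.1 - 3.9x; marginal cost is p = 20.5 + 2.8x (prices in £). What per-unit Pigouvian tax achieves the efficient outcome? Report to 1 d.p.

tax = £30.8 per unit

Social marginal benefit = demand − MEC = 136.4 - 4.9x.
Set SMB = MC: 136.4 - 4.9x = 20.5 + 2.8x → x* = 15.0519.
The Pigouvian tax equals MEC at x*: 15.7 + 1.0×15.0519 = 30.7519.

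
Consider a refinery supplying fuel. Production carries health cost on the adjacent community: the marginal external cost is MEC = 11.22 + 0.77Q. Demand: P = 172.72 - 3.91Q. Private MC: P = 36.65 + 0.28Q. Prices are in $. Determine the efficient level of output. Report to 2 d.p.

Q* = 25.17

Social marginal cost = private MC + MEC = 47.87 + 1.05Q.
Set SMC = demand: 47.87 + 1.05Q = 172.72 - 3.91Q → Q* = 25.1714.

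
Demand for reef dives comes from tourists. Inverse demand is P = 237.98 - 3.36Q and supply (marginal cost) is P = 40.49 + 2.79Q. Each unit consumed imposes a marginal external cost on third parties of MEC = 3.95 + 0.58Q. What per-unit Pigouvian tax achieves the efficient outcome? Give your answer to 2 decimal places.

tax = 20.63 per unit

Social marginal benefit = demand − MEC = 234.03 - 3.94Q.
Set SMB = MC: 234.03 - 3.94Q = 40.49 + 2.79Q → Q* = 28.7578.
The Pigouvian tax equals MEC at Q*: 3.95 + 0.58×28.7578 = 20.6295.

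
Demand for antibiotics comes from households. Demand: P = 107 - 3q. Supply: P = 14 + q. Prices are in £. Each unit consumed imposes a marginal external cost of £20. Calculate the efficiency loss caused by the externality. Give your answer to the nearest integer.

Market equilibrium (private): 14 + q = 107 - 3q → q_m = 23.2500.
Social marginal benefit = demand − MEC = 87 - 3q.
Set SMB = MC: 87 - 3q = 14 + q → q* = 18.2500.
Height of the DWL triangle at q_m is MC(q_m) − SMB(q_m) = MEC(q_m) = 20.0000.
DWL = ½ × 5.0000 × 20.0000 = 50.0000.

DWL = £50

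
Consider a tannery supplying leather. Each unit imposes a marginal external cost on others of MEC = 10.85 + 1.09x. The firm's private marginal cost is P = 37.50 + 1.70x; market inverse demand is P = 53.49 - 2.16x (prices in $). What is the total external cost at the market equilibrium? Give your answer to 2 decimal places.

$54.30

Market equilibrium (private): 37.50 + 1.70x = 53.49 - 2.16x → x_m = 4.1425.
Total external cost = ∫₀^{x_m} (10.85 + 1.09x) dx = 10.85×4.1425 + ½×1.09×4.1425² = 54.2985.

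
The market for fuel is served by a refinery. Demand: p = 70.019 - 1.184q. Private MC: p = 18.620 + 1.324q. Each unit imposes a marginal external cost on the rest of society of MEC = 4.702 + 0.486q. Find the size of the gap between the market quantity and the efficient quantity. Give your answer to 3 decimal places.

Market equilibrium (private): 18.620 + 1.324q = 70.019 - 1.184q → q_m = 20.4940.
Social marginal cost = private MC + MEC = 23.322 + 1.810q.
Set SMC = demand: 23.322 + 1.810q = 70.019 - 1.184q → q* = 15.5969.
Gap = |20.4940 − 15.5969| = 4.8971.

4.897 units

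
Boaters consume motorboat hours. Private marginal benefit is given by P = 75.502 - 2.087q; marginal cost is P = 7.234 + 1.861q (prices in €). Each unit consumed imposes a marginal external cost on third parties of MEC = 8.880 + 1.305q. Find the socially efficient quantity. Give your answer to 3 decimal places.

q* = 11.306

Social marginal benefit = demand − MEC = 66.622 - 3.392q.
Set SMB = MC: 66.622 - 3.392q = 7.234 + 1.861q → q* = 11.3055.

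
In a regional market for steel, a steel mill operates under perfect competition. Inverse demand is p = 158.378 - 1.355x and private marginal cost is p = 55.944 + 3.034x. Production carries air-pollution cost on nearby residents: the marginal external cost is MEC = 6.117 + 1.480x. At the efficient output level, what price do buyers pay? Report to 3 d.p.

Social marginal cost = private MC + MEC = 62.061 + 4.514x.
Set SMC = demand: 62.061 + 4.514x = 158.378 - 1.355x → x* = 16.4111.
Consumer price on the demand curve at x*: 158.378 − 1.355×16.4111 = 136.1410.

P = 136.141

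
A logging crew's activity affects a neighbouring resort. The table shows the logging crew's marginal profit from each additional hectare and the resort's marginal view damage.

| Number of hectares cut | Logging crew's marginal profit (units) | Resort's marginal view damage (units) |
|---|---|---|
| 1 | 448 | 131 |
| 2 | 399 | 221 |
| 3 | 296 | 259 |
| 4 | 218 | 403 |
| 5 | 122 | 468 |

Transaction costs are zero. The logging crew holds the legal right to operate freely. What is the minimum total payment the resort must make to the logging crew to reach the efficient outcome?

Left alone the logging crew would choose level 5 (marginal profit stays positive).
Efficient level: k* = 3 (marginal profit ≥ marginal view damage through 3).
The resort must at least cover the logging crew's forgone profit from cutting 5→3: 218 + 122 = 340.

340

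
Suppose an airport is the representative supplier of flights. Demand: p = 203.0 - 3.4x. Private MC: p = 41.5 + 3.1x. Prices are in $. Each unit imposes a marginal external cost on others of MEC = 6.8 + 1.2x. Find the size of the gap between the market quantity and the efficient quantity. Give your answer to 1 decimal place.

Market equilibrium (private): 41.5 + 3.1x = 203.0 - 3.4x → x_m = 24.8462.
Social marginal cost = private MC + MEC = 48.3 + 4.3x.
Set SMC = demand: 48.3 + 4.3x = 203.0 - 3.4x → x* = 20.0909.
Gap = |24.8462 − 20.0909| = 4.7553.

4.8 units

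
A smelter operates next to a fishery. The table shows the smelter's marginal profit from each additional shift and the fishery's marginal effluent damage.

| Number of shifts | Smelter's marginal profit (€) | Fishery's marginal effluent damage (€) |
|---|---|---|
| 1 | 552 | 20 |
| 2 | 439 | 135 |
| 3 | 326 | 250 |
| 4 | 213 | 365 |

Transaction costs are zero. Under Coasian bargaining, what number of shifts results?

Bargaining reaches the level where marginal profit last exceeds marginal effluent damage.
That holds through level 3 (326 ≥ 250) but not at 4 (213 < 365).

3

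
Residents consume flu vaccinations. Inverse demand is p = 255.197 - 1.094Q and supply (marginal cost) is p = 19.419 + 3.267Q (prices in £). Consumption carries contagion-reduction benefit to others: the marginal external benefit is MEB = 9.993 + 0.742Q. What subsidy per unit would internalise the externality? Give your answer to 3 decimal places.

subsidy = £60.383 per unit

Social marginal benefit = demand + MEB = 265.190 - 0.352Q.
Set SMB = MC: 265.190 - 0.352Q = 19.419 + 3.267Q → Q* = 67.9113.
The Pigouvian subsidy equals MEB at Q*: 9.993 + 0.742×67.9113 = 60.3832.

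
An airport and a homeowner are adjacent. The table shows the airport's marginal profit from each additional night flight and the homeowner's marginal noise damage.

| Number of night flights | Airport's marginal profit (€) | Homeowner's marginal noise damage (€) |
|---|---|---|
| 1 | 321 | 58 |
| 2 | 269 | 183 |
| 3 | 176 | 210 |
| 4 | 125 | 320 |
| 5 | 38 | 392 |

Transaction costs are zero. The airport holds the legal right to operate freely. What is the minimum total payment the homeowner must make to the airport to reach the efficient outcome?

Left alone the airport would choose level 5 (marginal profit stays positive).
Efficient level: k* = 2 (marginal profit ≥ marginal noise damage through 2).
The homeowner must at least cover the airport's forgone profit from cutting 5→2: 176 + 125 + 38 = 339.

€339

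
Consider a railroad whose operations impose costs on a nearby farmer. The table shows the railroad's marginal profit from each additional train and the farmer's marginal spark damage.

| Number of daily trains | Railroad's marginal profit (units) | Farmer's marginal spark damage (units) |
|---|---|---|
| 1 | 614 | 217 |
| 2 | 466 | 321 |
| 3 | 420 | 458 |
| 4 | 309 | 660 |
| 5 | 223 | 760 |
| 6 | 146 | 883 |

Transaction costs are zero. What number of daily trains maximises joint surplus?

2

Bargaining reaches the level where marginal profit last exceeds marginal spark damage.
That holds through level 2 (466 ≥ 321) but not at 3 (420 < 458).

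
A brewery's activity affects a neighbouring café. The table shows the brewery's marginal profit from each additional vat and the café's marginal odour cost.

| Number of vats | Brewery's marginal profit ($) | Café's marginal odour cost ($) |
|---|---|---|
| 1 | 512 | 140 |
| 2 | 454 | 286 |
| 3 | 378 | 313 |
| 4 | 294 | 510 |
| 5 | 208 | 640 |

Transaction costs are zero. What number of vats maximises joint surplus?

3

Bargaining reaches the level where marginal profit last exceeds marginal odour cost.
That holds through level 3 (378 ≥ 313) but not at 4 (294 < 510).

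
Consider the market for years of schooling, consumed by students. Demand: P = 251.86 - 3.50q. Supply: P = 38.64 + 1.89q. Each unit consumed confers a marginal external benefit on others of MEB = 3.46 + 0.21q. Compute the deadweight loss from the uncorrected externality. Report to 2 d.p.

Market equilibrium (private): 38.64 + 1.89q = 251.86 - 3.50q → q_m = 39.5584.
Social marginal benefit = demand + MEB = 255.32 - 3.29q.
Set SMB = MC: 255.32 - 3.29q = 38.64 + 1.89q → q* = 41.8301.
Height of the DWL triangle at q_m is SMB(q_m) − MC(q_m) = MEB(q_m) = 11.7673.
DWL = ½ × 2.2717 × 11.7673 = 13.3659.

DWL = 13.37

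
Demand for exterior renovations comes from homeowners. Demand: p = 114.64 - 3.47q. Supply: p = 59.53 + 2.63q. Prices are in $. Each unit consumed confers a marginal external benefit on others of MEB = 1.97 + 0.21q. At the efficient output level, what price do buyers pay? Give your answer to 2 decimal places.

Social marginal benefit = demand + MEB = 116.61 - 3.26q.
Set SMB = MC: 116.61 - 3.26q = 59.53 + 2.63q → q* = 9.6910.
Consumer price on the demand curve at q*: 114.64 − 3.47×9.6910 = 81.0122.

P = $81.01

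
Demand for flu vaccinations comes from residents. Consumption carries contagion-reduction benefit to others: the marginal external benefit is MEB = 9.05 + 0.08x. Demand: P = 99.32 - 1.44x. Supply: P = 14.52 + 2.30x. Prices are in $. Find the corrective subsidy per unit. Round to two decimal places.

Social marginal benefit = demand + MEB = 108.37 - 1.36x.
Set SMB = MC: 108.37 - 1.36x = 14.52 + 2.30x → x* = 25.6421.
The Pigouvian subsidy equals MEB at x*: 9.05 + 0.08×25.6421 = 11.1014.

subsidy = $11.10 per unit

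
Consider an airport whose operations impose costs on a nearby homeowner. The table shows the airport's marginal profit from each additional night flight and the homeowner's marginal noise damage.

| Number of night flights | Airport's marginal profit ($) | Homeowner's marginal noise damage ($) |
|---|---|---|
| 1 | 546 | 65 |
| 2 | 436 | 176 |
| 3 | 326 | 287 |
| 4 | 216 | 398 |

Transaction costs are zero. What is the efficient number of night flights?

3

Bargaining reaches the level where marginal profit last exceeds marginal noise damage.
That holds through level 3 (326 ≥ 287) but not at 4 (216 < 398).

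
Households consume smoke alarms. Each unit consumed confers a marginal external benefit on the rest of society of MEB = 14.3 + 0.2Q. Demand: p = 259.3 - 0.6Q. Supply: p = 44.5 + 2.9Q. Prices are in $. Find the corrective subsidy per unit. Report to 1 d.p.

subsidy = $28.2 per unit

Social marginal benefit = demand + MEB = 273.6 - 0.4Q.
Set SMB = MC: 273.6 - 0.4Q = 44.5 + 2.9Q → Q* = 69.4242.
The Pigouvian subsidy equals MEB at Q*: 14.3 + 0.2×69.4242 = 28.1848.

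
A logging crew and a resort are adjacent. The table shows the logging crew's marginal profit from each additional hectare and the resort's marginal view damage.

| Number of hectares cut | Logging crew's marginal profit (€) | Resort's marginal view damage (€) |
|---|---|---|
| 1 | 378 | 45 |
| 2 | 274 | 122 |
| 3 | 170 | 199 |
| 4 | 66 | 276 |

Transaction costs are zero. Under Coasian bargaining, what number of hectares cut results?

2

Bargaining reaches the level where marginal profit last exceeds marginal view damage.
That holds through level 2 (274 ≥ 122) but not at 3 (170 < 199).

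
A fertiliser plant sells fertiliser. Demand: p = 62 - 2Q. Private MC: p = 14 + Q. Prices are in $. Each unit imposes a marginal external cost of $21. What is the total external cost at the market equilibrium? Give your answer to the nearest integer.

Market equilibrium (private): 14 + Q = 62 - 2Q → Q_m = 16.0000.
Total external cost = MEC × Q_m = 21 × 16.0000 = 336.0000.

$336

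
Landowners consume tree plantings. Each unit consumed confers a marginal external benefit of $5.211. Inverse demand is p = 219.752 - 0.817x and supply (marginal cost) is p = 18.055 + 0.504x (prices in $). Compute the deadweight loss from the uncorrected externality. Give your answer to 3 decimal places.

DWL = $10.278

Market equilibrium (private): 18.055 + 0.504x = 219.752 - 0.817x → x_m = 152.6851.
Social marginal benefit = demand + MEB = 224.963 - 0.817x.
Set SMB = MC: 224.963 - 0.817x = 18.055 + 0.504x → x* = 156.6298.
Between x* and x_m the wedge SMB − MC runs linearly from 0 to MEB(x_m), so the loss is a triangle.
DWL = ½ × 3.9447 × 5.2110 = 10.2779.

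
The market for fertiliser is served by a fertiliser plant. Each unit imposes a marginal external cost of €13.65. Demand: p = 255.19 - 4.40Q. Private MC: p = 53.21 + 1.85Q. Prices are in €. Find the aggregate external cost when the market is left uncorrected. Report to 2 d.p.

€441.12

Market equilibrium (private): 53.21 + 1.85Q = 255.19 - 4.40Q → Q_m = 32.3168.
Total external cost = MEC × Q_m = 13.65 × 32.3168 = 441.1243.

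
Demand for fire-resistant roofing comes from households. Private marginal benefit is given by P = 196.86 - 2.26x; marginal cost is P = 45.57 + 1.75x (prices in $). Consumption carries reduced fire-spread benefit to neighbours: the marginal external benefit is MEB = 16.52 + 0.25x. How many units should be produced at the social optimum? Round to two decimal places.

Social marginal benefit = demand + MEB = 213.38 - 2.01x.
Set SMB = MC: 213.38 - 2.01x = 45.57 + 1.75x → x* = 44.6303.

x* = 44.63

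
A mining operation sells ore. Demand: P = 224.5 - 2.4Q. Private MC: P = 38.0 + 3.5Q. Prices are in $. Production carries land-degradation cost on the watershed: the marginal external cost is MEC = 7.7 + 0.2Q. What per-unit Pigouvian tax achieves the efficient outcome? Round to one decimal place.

tax = $13.6 per unit

Social marginal cost = private MC + MEC = 45.7 + 3.7Q.
Set SMC = demand: 45.7 + 3.7Q = 224.5 - 2.4Q → Q* = 29.3115.
The Pigouvian tax equals MEC at Q*: 7.7 + 0.2×29.3115 = 13.5623.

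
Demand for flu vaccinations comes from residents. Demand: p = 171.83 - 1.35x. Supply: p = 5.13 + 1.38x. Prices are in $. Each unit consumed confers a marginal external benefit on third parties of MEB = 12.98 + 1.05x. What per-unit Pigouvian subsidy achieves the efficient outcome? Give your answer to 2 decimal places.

Social marginal benefit = demand + MEB = 184.81 - 0.30x.
Set SMB = MC: 184.81 - 0.30x = 5.13 + 1.38x → x* = 106.9524.
The Pigouvian subsidy equals MEB at x*: 12.98 + 1.05×106.9524 = 125.2800.

subsidy = $125.28 per unit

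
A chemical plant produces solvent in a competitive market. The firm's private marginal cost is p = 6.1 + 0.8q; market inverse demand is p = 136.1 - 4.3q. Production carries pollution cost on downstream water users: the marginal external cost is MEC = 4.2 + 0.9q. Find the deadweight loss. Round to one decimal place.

DWL = 61.4

Market equilibrium (private): 6.1 + 0.8q = 136.1 - 4.3q → q_m = 25.4902.
Social marginal cost = private MC + MEC = 10.3 + 1.7q.
Set SMC = demand: 10.3 + 1.7q = 136.1 - 4.3q → q* = 20.9667.
The loss is the area between SMC and demand from q* to q_m; with linear curves that's a triangle of height MEC(q_m).
DWL = ½ × 4.5235 × 27.1412 = 61.3866.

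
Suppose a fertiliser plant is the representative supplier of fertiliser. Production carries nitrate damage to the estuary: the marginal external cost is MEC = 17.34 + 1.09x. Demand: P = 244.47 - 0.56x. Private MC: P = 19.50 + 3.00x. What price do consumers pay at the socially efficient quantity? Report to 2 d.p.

Social marginal cost = private MC + MEC = 36.84 + 4.09x.
Set SMC = demand: 36.84 + 4.09x = 244.47 - 0.56x → x* = 44.6516.
Consumer price on the demand curve at x*: 244.47 − 0.56×44.6516 = 219.4651.

P = 219.47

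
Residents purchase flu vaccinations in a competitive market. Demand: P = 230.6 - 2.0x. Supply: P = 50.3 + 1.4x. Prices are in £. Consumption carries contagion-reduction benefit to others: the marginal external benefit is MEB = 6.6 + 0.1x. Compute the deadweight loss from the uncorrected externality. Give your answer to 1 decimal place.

Market equilibrium (private): 50.3 + 1.4x = 230.6 - 2.0x → x_m = 53.0294.
Social marginal benefit = demand + MEB = 237.2 - 1.9x.
Set SMB = MC: 237.2 - 1.9x = 50.3 + 1.4x → x* = 56.6364.
The loss is the area between SMB and MC from x* to x_m; with linear curves that's a triangle of height MEB(x_m).
DWL = ½ × 3.6070 × 11.9029 = 21.4669.

DWL = £21.5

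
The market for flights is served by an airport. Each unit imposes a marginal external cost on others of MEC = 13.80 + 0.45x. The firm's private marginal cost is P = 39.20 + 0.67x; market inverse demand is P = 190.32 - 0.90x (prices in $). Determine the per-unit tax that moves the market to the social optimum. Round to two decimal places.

Social marginal cost = private MC + MEC = 53.00 + 1.12x.
Set SMC = demand: 53.00 + 1.12x = 190.32 - 0.90x → x* = 67.9802.
The Pigouvian tax equals MEC at x*: 13.80 + 0.45×67.9802 = 44.3911.

tax = $44.39 per unit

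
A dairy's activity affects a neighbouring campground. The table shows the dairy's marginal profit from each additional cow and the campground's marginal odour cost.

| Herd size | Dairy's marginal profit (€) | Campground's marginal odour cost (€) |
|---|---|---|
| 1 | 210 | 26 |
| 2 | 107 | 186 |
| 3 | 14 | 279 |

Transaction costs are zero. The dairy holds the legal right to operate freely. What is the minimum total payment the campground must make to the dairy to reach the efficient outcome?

€121

Left alone the dairy would choose level 3 (marginal profit stays positive).
Efficient level: k* = 1 (marginal profit ≥ marginal odour cost through 1).
The campground must at least cover the dairy's forgone profit from cutting 3→1: 107 + 14 = 121.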